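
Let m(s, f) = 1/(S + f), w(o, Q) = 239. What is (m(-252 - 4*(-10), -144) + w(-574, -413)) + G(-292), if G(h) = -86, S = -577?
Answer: 110312/721 ≈ 153.00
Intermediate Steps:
m(s, f) = 1/(-577 + f)
(m(-252 - 4*(-10), -144) + w(-574, -413)) + G(-292) = (1/(-577 - 144) + 239) - 86 = (1/(-721) + 239) - 86 = (-1/721 + 239) - 86 = 172318/721 - 86 = 110312/721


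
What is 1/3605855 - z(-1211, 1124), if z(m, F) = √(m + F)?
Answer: 1/3605855 - I*√87 ≈ 2.7733e-7 - 9.3274*I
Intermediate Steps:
z(m, F) = √(F + m)
1/3605855 - z(-1211, 1124) = 1/3605855 - √(1124 - 1211) = 1/3605855 - √(-87) = 1/3605855 - I*√87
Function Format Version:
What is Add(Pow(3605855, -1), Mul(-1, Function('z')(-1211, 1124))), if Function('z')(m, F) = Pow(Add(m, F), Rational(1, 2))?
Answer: Add(Rational(1, 3605855), Mul(-1, I, Pow(87, Rational(1, 2)))) ≈ Add(2.7733e-7, Mul(-9.3274, I))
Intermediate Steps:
Function('z')(m, F) = Pow(Add(F, m), Rational(1, 2))
Add(Pow(3605855, -1), Mul(-1, Function('z')(-1211, 1124))) = Add(Pow(3605855, -1), Mul(-1, Pow(Add(1124, -1211), Rational(1, 2)))) = Add(Rational(1, 3605855), Mul(-1, Pow(-87, Rational(1, 2)))) = Add(Rational(1, 3605855), Mul(-1, Mul(I, Pow(87, Rational(1, 2))))) = Add(Rational(1, 3605855), Mul(-1, I, Pow(87, Rational(1, 2))))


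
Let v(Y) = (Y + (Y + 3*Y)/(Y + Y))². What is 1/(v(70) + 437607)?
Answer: 1/442791 ≈ 2.2584e-6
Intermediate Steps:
v(Y) = (2 + Y)² (v(Y) = (Y + (4*Y)/((2*Y)))² = (Y + (4*Y)*(1/(2*Y)))² = (Y + 2)² = (2 + Y)²)
1/(v(70) + 437607) = 1/((2 + 70)² + 437607) = 1/(72² + 437607) = 1/(5184 + 437607) = 1/442791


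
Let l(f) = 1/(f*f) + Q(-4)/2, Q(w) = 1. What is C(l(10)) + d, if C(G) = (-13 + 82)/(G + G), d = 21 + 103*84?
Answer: 148591/17 ≈ 8740.6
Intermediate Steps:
d = 8673 (d = 21 + 8652 = 8673)
l(f) = ½ + f⁻² (l(f) = 1/(f*f) + 1/2 = f⁻² + 1*(½) = f⁻² + ½ = ½ + f⁻²)
C(G) = 69/(2*G) (C(G) = 69/((2*G)) = 69*(1/(2*G)) = 69/(2*G))
C(l(10)) + d = 69/(2*(½ + 10⁻²)) + 8673 = 69/(2*(½ + 1/100)) + 8673 = 69/(2*(51/100)) + 8673 = (69/2)*(100/51) + 8673 = 1150/17 + 8673 = 148591/17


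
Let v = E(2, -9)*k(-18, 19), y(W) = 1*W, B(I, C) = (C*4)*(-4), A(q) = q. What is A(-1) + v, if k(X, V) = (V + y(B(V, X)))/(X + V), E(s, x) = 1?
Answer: 306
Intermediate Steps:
B(I, C) = -16*C (B(I, C) = (4*C)*(-4) = -16*C)
y(W) = W
k(X, V) = (V - 16*X)/(V + X) (k(X, V) = (V - 16*X)/(X + V) = (V - 16*X)/(V + X))
v = 307 (v = 1*((19 - 16*(-18))/(19 - 18)) = 1*((19 + 288)/1) = 1*(1*307) = 1*307 = 307)
A(-1) + v = -1 + 307 = 306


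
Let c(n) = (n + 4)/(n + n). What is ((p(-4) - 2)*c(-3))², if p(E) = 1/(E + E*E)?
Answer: 529/5184 ≈ 0.10204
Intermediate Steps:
c(n) = (4 + n)/(2*n) (c(n) = (4 + n)/((2*n)) = (4 + n)*(1/(2*n)) = (4 + n)/(2*n))
p(E) = 1/(E + E²)
((p(-4) - 2)*c(-3))² = ((1/((-4)*(1 - 4)) - 2)*((½)*(4 - 3)/(-3)))² = ((-¼/(-3) - 2)*((½)*(-⅓)*1))² = ((-¼*(-⅓) - 2)*(-⅙))² = ((1/12 - 2)*(-⅙))² = (-23/12*(-⅙))² = (23/72)² = 529/5184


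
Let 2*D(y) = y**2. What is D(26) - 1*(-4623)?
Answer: 4961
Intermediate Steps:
D(y) = y**2/2
D(26) - 1*(-4623) = (1/2)*26**2 - 1*(-4623) = (1/2)*676 + 4623 = 338 + 4623 = 4961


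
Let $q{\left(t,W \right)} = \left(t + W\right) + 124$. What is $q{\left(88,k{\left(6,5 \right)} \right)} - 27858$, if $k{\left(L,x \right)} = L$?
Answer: $-27640$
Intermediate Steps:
$q{\left(t,W \right)} = 124 + W + t$ ($q{\left(t,W \right)} = \left(W + t\right) + 124 = 124 + W + t$)
$q{\left(88,k{\left(6,5 \right)} \right)} - 27858 = \left(124 + 6 + 88\right) - 27858 = 218 - 27858 = -27640$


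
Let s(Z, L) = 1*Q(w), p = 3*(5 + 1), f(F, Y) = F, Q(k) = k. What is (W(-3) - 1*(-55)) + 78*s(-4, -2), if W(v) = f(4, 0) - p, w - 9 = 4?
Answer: 1055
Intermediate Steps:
w = 13 (w = 9 + 4 = 13)
p = 18 (p = 3*6 = 18)
W(v) = -14 (W(v) = 4 - 1*18 = 4 - 18 = -14)
s(Z, L) = 13 (s(Z, L) = 1*13 = 13)
(W(-3) - 1*(-55)) + 78*s(-4, -2) = (-14 - 1*(-55)) + 78*13 = (-14 + 55) + 1014 = 41 + 1014 = 1055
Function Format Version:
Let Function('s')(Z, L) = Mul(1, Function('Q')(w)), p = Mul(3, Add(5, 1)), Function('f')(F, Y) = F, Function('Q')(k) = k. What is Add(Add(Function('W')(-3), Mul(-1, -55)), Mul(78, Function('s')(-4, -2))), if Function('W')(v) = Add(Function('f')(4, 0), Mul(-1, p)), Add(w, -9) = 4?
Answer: 1055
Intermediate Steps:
w = 13 (w = Add(9, 4) = 13)
p = 18 (p = Mul(3, 6) = 18)
Function('W')(v) = -14 (Function('W')(v) = Add(4, Mul(-1, 18)) = Add(4, -18) = -14)
Function('s')(Z, L) = 13 (Function('s')(Z, L) = Mul(1, 13) = 13)
Add(Add(Function('W')(-3), Mul(-1, -55)), Mul(78, Function('s')(-4, -2))) = Add(Add(-14, Mul(-1, -55)), Mul(78, 13)) = Add(Add(-14, 55), 1014) = Add(41, 1014) = 1055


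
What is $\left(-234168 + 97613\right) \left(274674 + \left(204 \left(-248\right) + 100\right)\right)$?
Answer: $-30613173010$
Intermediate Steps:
$\left(-234168 + 97613\right) \left(274674 + \left(204 \left(-248\right) + 100\right)\right) = - 136555 \left(274674 + \left(-50592 + 100\right)\right) = - 136555 \left(274674 - 50492\right) = \left(-136555\right) 224182 = -30613173010$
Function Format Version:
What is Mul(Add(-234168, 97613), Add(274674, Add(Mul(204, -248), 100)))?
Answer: -30613173010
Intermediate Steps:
Mul(Add(-234168, 97613), Add(274674, Add(Mul(204, -248), 100))) = Mul(-136555, Add(274674, Add(-50592, 100))) = Mul(-136555, Add(274674, -50492)) = Mul(-136555, 224182) = -30613173010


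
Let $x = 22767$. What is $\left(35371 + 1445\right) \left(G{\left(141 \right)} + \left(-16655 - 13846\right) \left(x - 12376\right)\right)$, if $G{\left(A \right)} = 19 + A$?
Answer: $-11668305872496$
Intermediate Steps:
$\left(35371 + 1445\right) \left(G{\left(141 \right)} + \left(-16655 - 13846\right) \left(x - 12376\right)\right) = \left(35371 + 1445\right) \left(\left(19 + 141\right) + \left(-16655 - 13846\right) \left(22767 - 12376\right)\right) = 36816 \left(160 - 316935891\right) = 36816 \left(-316935731\right) = -11668305872496$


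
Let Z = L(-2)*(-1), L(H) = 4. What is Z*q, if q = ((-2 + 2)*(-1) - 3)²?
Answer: -36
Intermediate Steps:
Z = -4 (Z = 4*(-1) = -4)
q = 9 (q = (0*(-1) - 3)² = (0 - 3)² = (-3)² = 9)
Z*q = -4*9 = -36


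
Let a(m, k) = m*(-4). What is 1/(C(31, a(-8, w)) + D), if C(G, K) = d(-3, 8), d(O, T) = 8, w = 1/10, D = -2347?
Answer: -1/2339 ≈ -0.00042753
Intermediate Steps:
w = ⅒ ≈ 0.10000
a(m, k) = -4*m
C(G, K) = 8
1/(C(31, a(-8, w)) + D) = 1/(8 - 2347) = 1/(-2339) = -1/2339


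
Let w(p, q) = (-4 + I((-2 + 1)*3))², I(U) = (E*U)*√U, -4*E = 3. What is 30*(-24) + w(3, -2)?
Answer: -11507/16 - 18*I*√3 ≈ -719.19 - 31.177*I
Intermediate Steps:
E = -¾ (E = -¼*3 = -¾ ≈ -0.75000)
I(U) = -3*U^(3/2)/4 (I(U) = (-3*U/4)*√U = -3*U^(3/2)/4)
w(p, q) = (-4 + 9*I*√3/4)² (w(p, q) = (-4 - 3*3*√3*(-2 + 1)^(3/2)/4)² = (-4 - 3*(-3*I*√3)/4)² = (-4 - (-9)*I*√3/4)² = (-4 + 9*I*√3/4)²)
30*(-24) + w(3, -2) = 30*(-24) + (13/16 - 18*I*√3) = -720 + (13/16 - 18*I*√3) = -11507/16 - 18*I*√3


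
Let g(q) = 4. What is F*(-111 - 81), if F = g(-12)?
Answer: -768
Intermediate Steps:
F = 4
F*(-111 - 81) = 4*(-111 - 81) = 4*(-192) = -768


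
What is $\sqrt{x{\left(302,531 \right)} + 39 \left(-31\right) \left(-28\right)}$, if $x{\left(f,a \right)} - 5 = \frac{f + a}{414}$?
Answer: $\frac{\sqrt{644811026}}{138} \approx 184.01$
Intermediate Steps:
$x{\left(f,a \right)} = 5 + \frac{a}{414} + \frac{f}{414}$ ($x{\left(f,a \right)} = 5 + \frac{f + a}{414} = 5 + \left(a + f\right) \frac{1}{414} = 5 + \left(\frac{a}{414} + \frac{f}{414}\right) = 5 + \frac{a}{414} + \frac{f}{414}$)
$\sqrt{x{\left(302,531 \right)} + 39 \left(-31\right) \left(-28\right)} = \sqrt{\left(5 + \frac{1}{414} \cdot 531 + \frac{1}{414} \cdot 302\right) + 39 \left(-31\right) \left(-28\right)} = \sqrt{\left(5 + \frac{59}{46} + \frac{151}{207}\right) - -33852} = \sqrt{\frac{2903}{414} + 33852} = \sqrt{\frac{14017631}{414}} = \frac{\sqrt{644811026}}{138}$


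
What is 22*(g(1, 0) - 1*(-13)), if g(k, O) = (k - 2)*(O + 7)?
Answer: 132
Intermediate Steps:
g(k, O) = (-2 + k)*(7 + O)
22*(g(1, 0) - 1*(-13)) = 22*((-14 - 2*0 + 7*1 + 0*1) - 1*(-13)) = 22*((-14 + 0 + 7 + 0) + 13) = 22*(-7 + 13) = 22*6 = 132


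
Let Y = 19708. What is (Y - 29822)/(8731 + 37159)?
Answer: -389/1765 ≈ -0.22040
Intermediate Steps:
(Y - 29822)/(8731 + 37159) = (19708 - 29822)/(8731 + 37159) = -10114/45890 = -10114*1/45890 = -389/1765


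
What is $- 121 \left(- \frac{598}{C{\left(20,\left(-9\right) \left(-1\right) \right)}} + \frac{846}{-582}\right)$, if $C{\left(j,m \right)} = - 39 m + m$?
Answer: $- \frac{591932}{16587} \approx -35.687$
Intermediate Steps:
$C{\left(j,m \right)} = - 38 m$
$- 121 \left(- \frac{598}{C{\left(20,\left(-9\right) \left(-1\right) \right)}} + \frac{846}{-582}\right) = - 121 \left(- \frac{598}{\left(-38\right) \left(\left(-9\right) \left(-1\right)\right)} + \frac{846}{-582}\right) = - 121 \left(- \frac{598}{\left(-38\right) 9} + 846 \left(- \frac{1}{582}\right)\right) = - 121 \left(- \frac{598}{-342} - \frac{141}{97}\right) = - 121 \left(\left(-598\right) \left(- \frac{1}{342}\right) - \frac{141}{97}\right) = - 121 \left(\frac{299}{171} - \frac{141}{97}\right) = \left(-121\right) \frac{4892}{16587} = - \frac{591932}{16587}$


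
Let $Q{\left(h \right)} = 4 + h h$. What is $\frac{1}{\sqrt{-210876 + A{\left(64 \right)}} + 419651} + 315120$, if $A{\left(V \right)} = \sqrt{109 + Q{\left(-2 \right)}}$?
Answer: $315120 + \frac{1}{419651 + i \sqrt{210876 - 3 \sqrt{13}}} \approx 3.1512 \cdot 10^{5} - 2.6075 \cdot 10^{-9} i$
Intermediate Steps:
$Q{\left(h \right)} = 4 + h^{2}$
$A{\left(V \right)} = 3 \sqrt{13}$ ($A{\left(V \right)} = \sqrt{109 + \left(4 + \left(-2\right)^{2}\right)} = \sqrt{109 + \left(4 + 4\right)} = \sqrt{109 + 8} = \sqrt{117} = 3 \sqrt{13}$)
$\frac{1}{\sqrt{-210876 + A{\left(64 \right)}} + 419651} + 315120 = \frac{1}{\sqrt{-210876 + 3 \sqrt{13}} + 419651} + 315120 = \frac{1}{419651 + \sqrt{-210876 + 3 \sqrt{13}}} + 315120 = 315120 + \frac{1}{419651 + \sqrt{-210876 + 3 \sqrt{13}}}$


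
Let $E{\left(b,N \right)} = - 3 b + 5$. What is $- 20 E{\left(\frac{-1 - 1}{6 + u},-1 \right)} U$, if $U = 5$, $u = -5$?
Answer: $-1100$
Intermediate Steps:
$E{\left(b,N \right)} = 5 - 3 b$
$- 20 E{\left(\frac{-1 - 1}{6 + u},-1 \right)} U = - 20 \left(5 - 3 \frac{-1 - 1}{6 - 5}\right) 5 = - 20 \left(5 - 3 \left(- \frac{2}{1}\right)\right) 5 = - 20 \left(5 - 3 \left(\left(-2\right) 1\right)\right) 5 = - 20 \left(5 - -6\right) 5 = - 20 \left(5 + 6\right) 5 = \left(-20\right) 11 \cdot 5 = \left(-220\right) 5 = -1100$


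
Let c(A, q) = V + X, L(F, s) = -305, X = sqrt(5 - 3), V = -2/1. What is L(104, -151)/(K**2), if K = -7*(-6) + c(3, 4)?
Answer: -305/(40 + sqrt(2))**2 ≈ -0.17783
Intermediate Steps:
V = -2 (V = -2*1 = -2)
X = sqrt(2) ≈ 1.4142
c(A, q) = -2 + sqrt(2)
K = 40 + sqrt(2) (K = -7*(-6) + (-2 + sqrt(2)) = 42 + (-2 + sqrt(2)) = 40 + sqrt(2) ≈ 41.414)
L(104, -151)/(K**2) = -305/(40 + sqrt(2))**2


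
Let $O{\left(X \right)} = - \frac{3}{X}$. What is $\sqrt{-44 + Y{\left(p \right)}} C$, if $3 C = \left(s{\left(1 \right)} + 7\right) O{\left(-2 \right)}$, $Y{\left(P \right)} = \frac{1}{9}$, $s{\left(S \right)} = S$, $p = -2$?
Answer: $\frac{4 i \sqrt{395}}{3} \approx 26.499 i$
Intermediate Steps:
$Y{\left(P \right)} = \frac{1}{9}$
$C = 4$ ($C = \frac{\left(1 + 7\right) \left(- \frac{3}{-2}\right)}{3} = \frac{8 \left(\left(-3\right) \left(- \frac{1}{2}\right)\right)}{3} = \frac{8 \cdot \frac{3}{2}}{3} = \frac{1}{3} \cdot 12 = 4$)
$\sqrt{-44 + Y{\left(p \right)}} C = \sqrt{-44 + \frac{1}{9}} \cdot 4 = \sqrt{- \frac{395}{9}} \cdot 4 = \frac{i \sqrt{395}}{3} \cdot 4 = \frac{4 i \sqrt{395}}{3}$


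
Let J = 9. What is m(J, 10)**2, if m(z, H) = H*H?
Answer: 10000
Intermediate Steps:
m(z, H) = H**2
m(J, 10)**2 = (10**2)**2 = 100**2 = 10000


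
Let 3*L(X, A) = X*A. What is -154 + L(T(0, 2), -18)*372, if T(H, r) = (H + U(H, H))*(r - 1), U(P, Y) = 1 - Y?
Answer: -2386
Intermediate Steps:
T(H, r) = -1 + r (T(H, r) = (H + (1 - H))*(r - 1) = 1*(-1 + r) = -1 + r)
L(X, A) = A*X/3 (L(X, A) = (X*A)/3 = (A*X)/3 = A*X/3)
-154 + L(T(0, 2), -18)*372 = -154 + ((⅓)*(-18)*(-1 + 2))*372 = -154 + ((⅓)*(-18)*1)*372 = -154 - 6*372 = -154 - 2232 = -2386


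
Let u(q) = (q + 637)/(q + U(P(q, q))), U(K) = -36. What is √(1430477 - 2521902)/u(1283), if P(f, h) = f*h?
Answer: 1247*I*√43657/384 ≈ 678.52*I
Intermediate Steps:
u(q) = (637 + q)/(-36 + q) (u(q) = (q + 637)/(q - 36) = (637 + q)/(-36 + q))
√(1430477 - 2521902)/u(1283) = √(1430477 - 2521902)/(((637 + 1283)/(-36 + 1283))) = √(-1091425)/((1920/1247)) = (5*I*√43657)/(((1/1247)*1920)) = (5*I*√43657)/(1920/1247) = (5*I*√43657)*(1247/1920) = 1247*I*√43657/384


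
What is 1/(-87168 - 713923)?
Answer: -1/801091 ≈ -1.2483e-6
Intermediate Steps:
1/(-87168 - 713923) = 1/(-801091) = -1/801091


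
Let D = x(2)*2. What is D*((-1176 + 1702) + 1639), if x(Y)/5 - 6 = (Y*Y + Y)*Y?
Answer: 389700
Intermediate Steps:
x(Y) = 30 + 5*Y*(Y + Y²) (x(Y) = 30 + 5*((Y*Y + Y)*Y) = 30 + 5*((Y² + Y)*Y) = 30 + 5*((Y + Y²)*Y) = 30 + 5*(Y*(Y + Y²)) = 30 + 5*Y*(Y + Y²))
D = 180 (D = (30 + 5*2² + 5*2³)*2 = (30 + 5*4 + 5*8)*2 = (30 + 20 + 40)*2 = 90*2 = 180)
D*((-1176 + 1702) + 1639) = 180*((-1176 + 1702) + 1639) = 180*(526 + 1639) = 180*2165 = 389700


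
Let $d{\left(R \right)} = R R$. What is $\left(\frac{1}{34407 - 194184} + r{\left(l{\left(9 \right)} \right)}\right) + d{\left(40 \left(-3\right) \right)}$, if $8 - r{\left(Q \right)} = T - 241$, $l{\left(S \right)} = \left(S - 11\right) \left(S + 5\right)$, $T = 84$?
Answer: $\frac{2327152004}{159777} \approx 14565.0$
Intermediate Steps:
$l{\left(S \right)} = \left(-11 + S\right) \left(5 + S\right)$
$d{\left(R \right)} = R^{2}$
$r{\left(Q \right)} = 165$ ($r{\left(Q \right)} = 8 - \left(84 - 241\right) = 8 - -157 = 8 + 157 = 165$)
$\left(\frac{1}{34407 - 194184} + r{\left(l{\left(9 \right)} \right)}\right) + d{\left(40 \left(-3\right) \right)} = \left(\frac{1}{34407 - 194184} + 165\right) + \left(40 \left(-3\right)\right)^{2} = \left(\frac{1}{-159777} + 165\right) + \left(-120\right)^{2} = \left(- \frac{1}{159777} + 165\right) + 14400 = \frac{26363204}{159777} + 14400 = \frac{2327152004}{159777}$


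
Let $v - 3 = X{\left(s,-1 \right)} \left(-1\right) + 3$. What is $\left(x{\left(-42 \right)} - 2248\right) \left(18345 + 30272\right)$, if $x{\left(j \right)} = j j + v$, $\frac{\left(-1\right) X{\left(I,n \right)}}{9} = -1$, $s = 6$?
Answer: $-23676479$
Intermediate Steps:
$X{\left(I,n \right)} = 9$ ($X{\left(I,n \right)} = \left(-9\right) \left(-1\right) = 9$)
$v = -3$ ($v = 3 + \left(9 \left(-1\right) + 3\right) = 3 + \left(-9 + 3\right) = 3 - 6 = -3$)
$x{\left(j \right)} = -3 + j^{2}$ ($x{\left(j \right)} = j j - 3 = j^{2} - 3 = -3 + j^{2}$)
$\left(x{\left(-42 \right)} - 2248\right) \left(18345 + 30272\right) = \left(\left(-3 + \left(-42\right)^{2}\right) - 2248\right) \left(18345 + 30272\right) = \left(\left(-3 + 1764\right) - 2248\right) 48617 = \left(1761 - 2248\right) 48617 = \left(-487\right) 48617 = -23676479$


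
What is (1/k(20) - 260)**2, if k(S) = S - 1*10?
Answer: 6754801/100 ≈ 67548.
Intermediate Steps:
k(S) = -10 + S (k(S) = S - 10 = -10 + S)
(1/k(20) - 260)**2 = (1/(-10 + 20) - 260)**2 = (1/10 - 260)**2 = (-2599/10)**2 = 6754801/100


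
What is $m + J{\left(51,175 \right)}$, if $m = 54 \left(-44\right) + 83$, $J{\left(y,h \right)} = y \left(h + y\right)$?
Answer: $9233$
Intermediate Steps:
$m = -2293$ ($m = -2376 + 83 = -2293$)
$m + J{\left(51,175 \right)} = -2293 + 51 \left(175 + 51\right) = -2293 + 51 \cdot 226 = -2293 + 11526 = 9233$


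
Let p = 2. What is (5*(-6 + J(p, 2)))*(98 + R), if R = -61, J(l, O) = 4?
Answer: -370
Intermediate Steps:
(5*(-6 + J(p, 2)))*(98 + R) = (5*(-6 + 4))*(98 - 61) = (5*(-2))*37 = -10*37 = -370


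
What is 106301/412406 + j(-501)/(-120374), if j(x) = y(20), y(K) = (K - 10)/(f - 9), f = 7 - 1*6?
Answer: 25592784163/99285919688 ≈ 0.25777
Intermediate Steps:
f = 1 (f = 7 - 6 = 1)
y(K) = 5/4 - K/8 (y(K) = (K - 10)/(1 - 9) = (-10 + K)/(-8) = (-10 + K)*(-⅛) = 5/4 - K/8)
j(x) = -5/4 (j(x) = 5/4 - ⅛*20 = 5/4 - 5/2 = -5/4)
106301/412406 + j(-501)/(-120374) = 106301/412406 - 5/4/(-120374) = 106301*(1/412406) - 5/4*(-1/120374) = 106301/412406 + 5/481496 = 25592784163/99285919688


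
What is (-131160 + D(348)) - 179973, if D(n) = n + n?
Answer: -310437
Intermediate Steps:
D(n) = 2*n
(-131160 + D(348)) - 179973 = (-131160 + 2*348) - 179973 = (-131160 + 696) - 179973 = -130464 - 179973 = -310437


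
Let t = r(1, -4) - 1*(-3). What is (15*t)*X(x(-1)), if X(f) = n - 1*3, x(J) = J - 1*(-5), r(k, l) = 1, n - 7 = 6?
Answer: 600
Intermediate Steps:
n = 13 (n = 7 + 6 = 13)
t = 4 (t = 1 - 1*(-3) = 1 + 3 = 4)
x(J) = 5 + J (x(J) = J + 5 = 5 + J)
X(f) = 10 (X(f) = 13 - 1*3 = 13 - 3 = 10)
(15*t)*X(x(-1)) = (15*4)*10 = 60*10 = 600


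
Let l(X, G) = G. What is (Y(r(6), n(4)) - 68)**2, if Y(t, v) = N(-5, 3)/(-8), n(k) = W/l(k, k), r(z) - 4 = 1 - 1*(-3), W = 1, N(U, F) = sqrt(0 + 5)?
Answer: (544 + sqrt(5))**2/64 ≈ 4662.1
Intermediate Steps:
N(U, F) = sqrt(5)
r(z) = 8 (r(z) = 4 + (1 - 1*(-3)) = 4 + (1 + 3) = 4 + 4 = 8)
n(k) = 1/k
Y(t, v) = -sqrt(5)/8 (Y(t, v) = sqrt(5)/(-8) = sqrt(5)*(-1/8) = -sqrt(5)/8)
(Y(r(6), n(4)) - 68)**2 = (-sqrt(5)/8 - 68)**2 = (-68 - sqrt(5)/8)**2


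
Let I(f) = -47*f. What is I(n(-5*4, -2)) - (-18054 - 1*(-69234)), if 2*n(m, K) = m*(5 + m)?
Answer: -58230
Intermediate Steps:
n(m, K) = m*(5 + m)/2 (n(m, K) = (m*(5 + m))/2 = m*(5 + m)/2)
I(n(-5*4, -2)) - (-18054 - 1*(-69234)) = -47*(-5*4)*(5 - 5*4)/2 - (-18054 - 1*(-69234)) = -47*(-20)*(5 - 20)/2 - (-18054 + 69234) = -47*(-20)*(-15)/2 - 1*51180 = -47*150 - 51180 = -7050 - 51180 = -58230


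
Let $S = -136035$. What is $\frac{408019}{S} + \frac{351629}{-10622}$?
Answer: $- \frac{52167828833}{1444963770} \approx -36.103$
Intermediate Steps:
$\frac{408019}{S} + \frac{351629}{-10622} = \frac{408019}{-136035} + \frac{351629}{-10622} = 408019 \left(- \frac{1}{136035}\right) + 351629 \left(- \frac{1}{10622}\right) = - \frac{408019}{136035} - \frac{351629}{10622} = - \frac{52167828833}{1444963770}$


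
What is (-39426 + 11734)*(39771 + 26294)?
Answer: -1829471980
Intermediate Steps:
(-39426 + 11734)*(39771 + 26294) = -27692*66065 = -1829471980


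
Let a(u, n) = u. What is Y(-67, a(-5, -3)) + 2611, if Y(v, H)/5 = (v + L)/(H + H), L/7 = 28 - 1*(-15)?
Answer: 2494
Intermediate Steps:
L = 301 (L = 7*(28 - 1*(-15)) = 7*(28 + 15) = 7*43 = 301)
Y(v, H) = 5*(301 + v)/(2*H) (Y(v, H) = 5*((v + 301)/(H + H)) = 5*((301 + v)/((2*H))) = 5*((301 + v)*(1/(2*H))) = 5*((301 + v)/(2*H)) = 5*(301 + v)/(2*H))
Y(-67, a(-5, -3)) + 2611 = (5/2)*(301 - 67)/(-5) + 2611 = (5/2)*(-⅕)*234 + 2611 = -117 + 2611 = 2494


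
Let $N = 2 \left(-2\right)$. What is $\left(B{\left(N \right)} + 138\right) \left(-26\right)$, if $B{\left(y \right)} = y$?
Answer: $-3484$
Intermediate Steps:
$N = -4$
$\left(B{\left(N \right)} + 138\right) \left(-26\right) = \left(-4 + 138\right) \left(-26\right) = 134 \left(-26\right) = -3484$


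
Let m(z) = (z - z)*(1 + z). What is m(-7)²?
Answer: 0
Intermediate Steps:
m(z) = 0 (m(z) = 0*(1 + z) = 0)
m(-7)² = 0² = 0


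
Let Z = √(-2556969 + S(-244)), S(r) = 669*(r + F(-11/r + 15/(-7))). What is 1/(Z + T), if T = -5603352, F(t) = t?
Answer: -3190175072/17875675419543733 - 2*I*√1984912560309/53627026258631199 ≈ -1.7846e-7 - 5.2543e-11*I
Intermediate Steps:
S(r) = -10035/7 - 7359/r + 669*r (S(r) = 669*(r + (-11/r + 15/(-7))) = 669*(r + (-11/r + 15*(-⅐))) = 669*(r + (-11/r - 15/7)) = 669*(r + (-15/7 - 11/r)) = 669*(-15/7 + r - 11/r) = -10035/7 - 7359/r + 669*r)
Z = I*√1984912560309/854 (Z = √(-2556969 + (-10035/7 - 7359/(-244) + 669*(-244))) = √(-2556969 + (-10035/7 - 7359*(-1/244) - 163236)) = √(-2556969 + (-10035/7 + 7359/244 - 163236)) = √(-2556969 - 281204115/1708) = √(-4648507167/1708) = I*√1984912560309/854 ≈ 1649.7*I)
1/(Z + T) = 1/(I*√1984912560309/854 - 5603352) = 1/(-5603352 + I*√1984912560309/854)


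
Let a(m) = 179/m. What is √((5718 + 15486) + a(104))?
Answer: √57340270/52 ≈ 145.62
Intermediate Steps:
√((5718 + 15486) + a(104)) = √((5718 + 15486) + 179/104) = √(21204 + 179*(1/104)) = √(21204 + 179/104) = √(2205395/104) = √57340270/52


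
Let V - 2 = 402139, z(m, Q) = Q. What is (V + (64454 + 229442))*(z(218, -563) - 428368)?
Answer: -298551846447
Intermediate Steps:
V = 402141 (V = 2 + 402139 = 402141)
(V + (64454 + 229442))*(z(218, -563) - 428368) = (402141 + (64454 + 229442))*(-563 - 428368) = (402141 + 293896)*(-428931) = 696037*(-428931) = -298551846447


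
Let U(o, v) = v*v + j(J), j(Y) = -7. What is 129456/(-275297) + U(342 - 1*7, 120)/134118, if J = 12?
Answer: -462070003/1273182174 ≈ -0.36293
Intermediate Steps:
U(o, v) = -7 + v² (U(o, v) = v*v - 7 = v² - 7 = -7 + v²)
129456/(-275297) + U(342 - 1*7, 120)/134118 = 129456/(-275297) + (-7 + 120²)/134118 = 129456*(-1/275297) + (-7 + 14400)*(1/134118) = -4464/9493 + 14393*(1/134118) = -4464/9493 + 14393/134118 = -462070003/1273182174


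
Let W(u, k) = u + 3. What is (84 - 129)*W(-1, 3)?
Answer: -90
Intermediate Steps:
W(u, k) = 3 + u
(84 - 129)*W(-1, 3) = (84 - 129)*(3 - 1) = -45*2 = -90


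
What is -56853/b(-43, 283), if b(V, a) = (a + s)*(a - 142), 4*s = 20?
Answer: -6317/4512 ≈ -1.4000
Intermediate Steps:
s = 5 (s = (¼)*20 = 5)
b(V, a) = (-142 + a)*(5 + a) (b(V, a) = (a + 5)*(a - 142) = (5 + a)*(-142 + a) = (-142 + a)*(5 + a))
-56853/b(-43, 283) = -56853/(-710 + 283² - 137*283) = -56853/(-710 + 80089 - 38771) = -56853/40608 = -56853*1/40608 = -6317/4512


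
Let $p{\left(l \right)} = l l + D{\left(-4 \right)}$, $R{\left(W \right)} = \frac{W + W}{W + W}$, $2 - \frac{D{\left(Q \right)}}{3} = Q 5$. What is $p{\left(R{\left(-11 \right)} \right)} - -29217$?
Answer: $29284$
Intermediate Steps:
$D{\left(Q \right)} = 6 - 15 Q$ ($D{\left(Q \right)} = 6 - 3 Q 5 = 6 - 3 \cdot 5 Q = 6 - 15 Q$)
$R{\left(W \right)} = 1$ ($R{\left(W \right)} = \frac{2 W}{2 W} = 2 W \frac{1}{2 W} = 1$)
$p{\left(l \right)} = 66 + l^{2}$ ($p{\left(l \right)} = l l + \left(6 - -60\right) = l^{2} + \left(6 + 60\right) = l^{2} + 66 = 66 + l^{2}$)
$p{\left(R{\left(-11 \right)} \right)} - -29217 = \left(66 + 1^{2}\right) - -29217 = \left(66 + 1\right) + 29217 = 67 + 29217 = 29284$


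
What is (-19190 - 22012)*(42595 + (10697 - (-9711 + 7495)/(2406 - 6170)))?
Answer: -2066165676036/941 ≈ -2.1957e+9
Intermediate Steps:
(-19190 - 22012)*(42595 + (10697 - (-9711 + 7495)/(2406 - 6170))) = -41202*(42595 + (10697 - (-2216)/(-3764))) = -41202*(42595 + (10697 - (-2216)*(-1)/3764)) = -41202*(42595 + (10697 - 1*554/941)) = -41202*(42595 + (10697 - 554/941)) = -41202*(42595 + 10065323/941) = -41202*50147218/941 = -2066165676036/941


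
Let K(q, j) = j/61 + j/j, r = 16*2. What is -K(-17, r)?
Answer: -93/61 ≈ -1.5246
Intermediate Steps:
r = 32
K(q, j) = 1 + j/61 (K(q, j) = j*(1/61) + 1 = j/61 + 1 = 1 + j/61)
-K(-17, r) = -(1 + (1/61)*32) = -(1 + 32/61) = -1*93/61 = -93/61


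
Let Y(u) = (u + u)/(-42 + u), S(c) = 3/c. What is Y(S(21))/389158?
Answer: -1/57011647 ≈ -1.7540e-8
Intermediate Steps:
Y(u) = 2*u/(-42 + u) (Y(u) = (2*u)/(-42 + u) = 2*u/(-42 + u))
Y(S(21))/389158 = (2*(3/21)/(-42 + 3/21))/389158 = (2*(3*(1/21))/(-42 + 3*(1/21)))*(1/389158) = (2*(⅐)/(-42 + ⅐))*(1/389158) = (2*(⅐)/(-293/7))*(1/389158) = (2*(⅐)*(-7/293))*(1/389158) = -2/293*1/389158 = -1/57011647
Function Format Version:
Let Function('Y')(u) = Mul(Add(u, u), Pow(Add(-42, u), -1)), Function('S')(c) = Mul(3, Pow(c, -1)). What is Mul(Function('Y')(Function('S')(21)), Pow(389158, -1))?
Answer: Rational(-1, 57011647) ≈ -1.7540e-8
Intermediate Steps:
Function('Y')(u) = Mul(2, u, Pow(Add(-42, u), -1)) (Function('Y')(u) = Mul(Mul(2, u), Pow(Add(-42, u), -1)) = Mul(2, u, Pow(Add(-42, u), -1)))
Mul(Function('Y')(Function('S')(21)), Pow(389158, -1)) = Mul(Mul(2, Mul(3, Pow(21, -1)), Pow(Add(-42, Mul(3, Pow(21, -1))), -1)), Pow(389158, -1)) = Mul(Mul(2, Mul(3, Rational(1, 21)), Pow(Add(-42, Mul(3, Rational(1, 21))), -1)), Rational(1, 389158)) = Mul(Mul(2, Rational(1, 7), Pow(Add(-42, Rational(1, 7)), -1)), Rational(1, 389158)) = Mul(Mul(2, Rational(1, 7), Pow(Rational(-293, 7), -1)), Rational(1, 389158)) = Mul(Mul(2, Rational(1, 7), Rational(-7, 293)), Rational(1, 389158)) = Mul(Rational(-2, 293), Rational(1, 389158)) = Rational(-1, 57011647)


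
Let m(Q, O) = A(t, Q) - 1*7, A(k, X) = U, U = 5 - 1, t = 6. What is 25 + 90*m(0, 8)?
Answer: -245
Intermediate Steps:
U = 4
A(k, X) = 4
m(Q, O) = -3 (m(Q, O) = 4 - 1*7 = 4 - 7 = -3)
25 + 90*m(0, 8) = 25 + 90*(-3) = 25 - 270 = -245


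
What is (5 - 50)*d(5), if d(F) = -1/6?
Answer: 15/2 ≈ 7.5000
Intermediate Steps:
d(F) = -1/6 (d(F) = -1*1/6 = -1/6)
(5 - 50)*d(5) = (5 - 50)*(-1/6) = -45*(-1/6) = 15/2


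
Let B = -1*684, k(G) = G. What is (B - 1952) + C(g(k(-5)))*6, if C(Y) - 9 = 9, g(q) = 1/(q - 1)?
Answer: -2528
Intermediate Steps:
g(q) = 1/(-1 + q)
C(Y) = 18 (C(Y) = 9 + 9 = 18)
B = -684
(B - 1952) + C(g(k(-5)))*6 = (-684 - 1952) + 18*6 = -2636 + 108 = -2528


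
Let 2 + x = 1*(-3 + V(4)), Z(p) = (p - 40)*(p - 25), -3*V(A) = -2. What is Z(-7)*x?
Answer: -19552/3 ≈ -6517.3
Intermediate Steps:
V(A) = ⅔ (V(A) = -⅓*(-2) = ⅔)
Z(p) = (-40 + p)*(-25 + p)
x = -13/3 (x = -2 + 1*(-3 + ⅔) = -2 + 1*(-7/3) = -2 - 7/3 = -13/3 ≈ -4.3333)
Z(-7)*x = (1000 + (-7)² - 65*(-7))*(-13/3) = (1000 + 49 + 455)*(-13/3) = 1504*(-13/3) = -19552/3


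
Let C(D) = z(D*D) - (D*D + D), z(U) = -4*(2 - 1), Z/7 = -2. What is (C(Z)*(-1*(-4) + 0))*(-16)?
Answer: 11904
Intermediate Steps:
Z = -14 (Z = 7*(-2) = -14)
z(U) = -4 (z(U) = -4*1 = -4)
C(D) = -4 - D - D² (C(D) = -4 - (D*D + D) = -4 - (D² + D) = -4 - (D + D²) = -4 + (-D - D²) = -4 - D - D²)
(C(Z)*(-1*(-4) + 0))*(-16) = ((-4 - 1*(-14) - 1*(-14)²)*(-1*(-4) + 0))*(-16) = ((-4 + 14 - 1*196)*(4 + 0))*(-16) = ((-4 + 14 - 196)*4)*(-16) = -186*4*(-16) = -744*(-16) = 11904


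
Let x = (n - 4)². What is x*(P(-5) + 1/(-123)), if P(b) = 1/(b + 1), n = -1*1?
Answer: -3175/492 ≈ -6.4533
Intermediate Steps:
n = -1
P(b) = 1/(1 + b)
x = 25 (x = (-1 - 4)² = (-5)² = 25)
x*(P(-5) + 1/(-123)) = 25*(1/(1 - 5) + 1/(-123)) = 25*(1/(-4) - 1/123) = 25*(-¼ - 1/123) = 25*(-127/492) = -3175/492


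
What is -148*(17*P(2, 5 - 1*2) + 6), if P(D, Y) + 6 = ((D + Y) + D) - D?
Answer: 1628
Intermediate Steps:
P(D, Y) = -6 + D + Y (P(D, Y) = -6 + (((D + Y) + D) - D) = -6 + ((Y + 2*D) - D) = -6 + (D + Y) = -6 + D + Y)
-148*(17*P(2, 5 - 1*2) + 6) = -148*(17*(-6 + 2 + (5 - 1*2)) + 6) = -148*(17*(-6 + 2 + (5 - 2)) + 6) = -148*(17*(-6 + 2 + 3) + 6) = -148*(17*(-1) + 6) = -148*(-17 + 6) = -148*(-11) = 1628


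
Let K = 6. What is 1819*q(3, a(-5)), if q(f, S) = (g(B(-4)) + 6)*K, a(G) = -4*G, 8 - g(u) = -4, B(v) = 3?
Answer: 196452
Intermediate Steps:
g(u) = 12 (g(u) = 8 - 1*(-4) = 8 + 4 = 12)
q(f, S) = 108 (q(f, S) = (12 + 6)*6 = 18*6 = 108)
1819*q(3, a(-5)) = 1819*108 = 196452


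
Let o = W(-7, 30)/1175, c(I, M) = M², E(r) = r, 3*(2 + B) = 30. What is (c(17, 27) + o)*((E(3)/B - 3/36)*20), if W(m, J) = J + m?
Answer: 2998093/705 ≈ 4252.6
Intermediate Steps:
B = 8 (B = -2 + (⅓)*30 = -2 + 10 = 8)
o = 23/1175 (o = (30 - 7)/1175 = 23*(1/1175) = 23/1175 ≈ 0.019574)
(c(17, 27) + o)*((E(3)/B - 3/36)*20) = (27² + 23/1175)*((3/8 - 3/36)*20) = (729 + 23/1175)*((3*(⅛) - 3*1/36)*20) = 856598*((3/8 - 1/12)*20)/1175 = 856598*((7/24)*20)/1175 = (856598/1175)*(35/6) = 2998093/705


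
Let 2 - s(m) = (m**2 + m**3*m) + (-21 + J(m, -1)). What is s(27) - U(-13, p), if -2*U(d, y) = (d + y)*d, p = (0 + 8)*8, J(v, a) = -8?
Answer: -1064941/2 ≈ -5.3247e+5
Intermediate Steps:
s(m) = 31 - m**2 - m**4 (s(m) = 2 - ((m**2 + m**3*m) + (-21 - 8)) = 2 - ((m**2 + m**4) - 29) = 2 - (-29 + m**2 + m**4) = 2 + (29 - m**2 - m**4) = 31 - m**2 - m**4)
p = 64 (p = 8*8 = 64)
U(d, y) = -d*(d + y)/2 (U(d, y) = -(d + y)*d/2 = -d*(d + y)/2)
s(27) - U(-13, p) = (31 - 1*27**2 - 1*27**4) - (-1)*(-13)*(-13 + 64)/2 = (31 - 1*729 - 1*531441) - (-1)*(-13)*51/2 = (31 - 729 - 531441) - 1*663/2 = -532139 - 663/2 = -1064941/2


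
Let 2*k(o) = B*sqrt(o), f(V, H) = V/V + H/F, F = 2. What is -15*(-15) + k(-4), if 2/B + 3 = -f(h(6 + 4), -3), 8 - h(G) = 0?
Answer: 225 - 4*I/5 ≈ 225.0 - 0.8*I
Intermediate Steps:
h(G) = 8 (h(G) = 8 - 1*0 = 8 + 0 = 8)
f(V, H) = 1 + H/2 (f(V, H) = V/V + H/2 = 1 + H*(1/2) = 1 + H/2)
B = -4/5 (B = 2/(-3 - (1 + (1/2)*(-3))) = 2/(-3 - (1 - 3/2)) = 2/(-3 - 1*(-1/2)) = 2/(-3 + 1/2) = 2/(-5/2) = 2*(-2/5) = -4/5 ≈ -0.80000)
k(o) = -2*sqrt(o)/5 (k(o) = (-4*sqrt(o)/5)/2 = -2*sqrt(o)/5)
-15*(-15) + k(-4) = -15*(-15) - 4*I/5 = 225 - 4*I/5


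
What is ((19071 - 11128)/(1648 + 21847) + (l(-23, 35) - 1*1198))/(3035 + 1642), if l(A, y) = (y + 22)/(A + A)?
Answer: -431912099/1684920430 ≈ -0.25634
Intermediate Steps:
l(A, y) = (22 + y)/(2*A) (l(A, y) = (22 + y)/((2*A)) = (22 + y)*(1/(2*A)) = (22 + y)/(2*A))
((19071 - 11128)/(1648 + 21847) + (l(-23, 35) - 1*1198))/(3035 + 1642) = ((19071 - 11128)/(1648 + 21847) + ((1/2)*(22 + 35)/(-23) - 1*1198))/(3035 + 1642) = (7943/23495 + ((1/2)*(-1/23)*57 - 1198))/4677 = (7943*(1/23495) + (-57/46 - 1198))*(1/4677) = (7943/23495 - 55165/46)*(1/4677) = -1295736297/1080770*1/4677 = -431912099/1684920430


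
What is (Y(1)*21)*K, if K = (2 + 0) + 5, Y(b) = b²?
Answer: 147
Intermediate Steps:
K = 7 (K = 2 + 5 = 7)
(Y(1)*21)*K = (1²*21)*7 = (1*21)*7 = 21*7 = 147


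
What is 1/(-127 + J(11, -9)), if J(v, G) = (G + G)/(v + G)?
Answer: -1/136 ≈ -0.0073529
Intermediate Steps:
J(v, G) = 2*G/(G + v) (J(v, G) = (2*G)/(G + v) = 2*G/(G + v))
1/(-127 + J(11, -9)) = 1/(-127 + 2*(-9)/(-9 + 11)) = 1/(-127 + 2*(-9)/2) = 1/(-127 + 2*(-9)*(½)) = 1/(-127 - 9) = 1/(-136) = -1/136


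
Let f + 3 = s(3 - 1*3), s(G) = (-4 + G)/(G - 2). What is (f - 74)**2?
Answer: 5625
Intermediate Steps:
s(G) = (-4 + G)/(-2 + G)
f = -1 (f = -3 + (-4 + (3 - 1*3))/(-2 + (3 - 1*3)) = -3 + (-4 + (3 - 3))/(-2 + (3 - 3)) = -3 + (-4 + 0)/(-2 + 0) = -3 - 4/(-2) = -3 - 1/2*(-4) = -3 + 2 = -1)
(f - 74)**2 = (-1 - 74)**2 = (-75)**2 = 5625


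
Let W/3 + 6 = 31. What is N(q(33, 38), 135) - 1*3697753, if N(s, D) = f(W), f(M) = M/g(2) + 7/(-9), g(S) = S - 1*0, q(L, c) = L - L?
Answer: -66558893/18 ≈ -3.6977e+6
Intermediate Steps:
q(L, c) = 0
W = 75 (W = -18 + 3*31 = -18 + 93 = 75)
g(S) = S (g(S) = S + 0 = S)
f(M) = -7/9 + M/2 (f(M) = M/2 + 7/(-9) = M*(1/2) + 7*(-1/9) = M/2 - 7/9 = -7/9 + M/2)
N(s, D) = 661/18 (N(s, D) = -7/9 + (1/2)*75 = -7/9 + 75/2 = 661/18)
N(q(33, 38), 135) - 1*3697753 = 661/18 - 1*3697753 = 661/18 - 3697753 = -66558893/18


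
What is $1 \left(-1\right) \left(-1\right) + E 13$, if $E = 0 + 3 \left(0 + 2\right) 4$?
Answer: $313$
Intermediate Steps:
$E = 24$ ($E = 0 + 3 \cdot 2 \cdot 4 = 0 + 3 \cdot 8 = 0 + 24 = 24$)
$1 \left(-1\right) \left(-1\right) + E 13 = 1 \left(-1\right) \left(-1\right) + 24 \cdot 13 = \left(-1\right) \left(-1\right) + 312 = 1 + 312 = 313$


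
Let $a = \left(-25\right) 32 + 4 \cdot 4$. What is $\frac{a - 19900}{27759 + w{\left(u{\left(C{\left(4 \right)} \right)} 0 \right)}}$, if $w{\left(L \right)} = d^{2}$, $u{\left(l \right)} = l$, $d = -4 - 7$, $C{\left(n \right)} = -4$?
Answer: $- \frac{5171}{6970} \approx -0.74189$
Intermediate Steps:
$d = -11$
$a = -784$ ($a = -800 + 16 = -784$)
$w{\left(L \right)} = 121$ ($w{\left(L \right)} = \left(-11\right)^{2} = 121$)
$\frac{a - 19900}{27759 + w{\left(u{\left(C{\left(4 \right)} \right)} 0 \right)}} = \frac{-784 - 19900}{27759 + 121} = - \frac{20684}{27880} = \left(-20684\right) \frac{1}{27880} = - \frac{5171}{6970}$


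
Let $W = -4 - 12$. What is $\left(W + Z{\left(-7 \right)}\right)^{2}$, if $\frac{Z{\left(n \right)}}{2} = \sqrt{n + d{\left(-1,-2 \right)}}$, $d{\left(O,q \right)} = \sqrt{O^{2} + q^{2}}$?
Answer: $4 \left(8 - i \sqrt{7 - \sqrt{5}}\right)^{2} \approx 236.94 - 139.69 i$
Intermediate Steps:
$W = -16$
$Z{\left(n \right)} = 2 \sqrt{n + \sqrt{5}}$ ($Z{\left(n \right)} = 2 \sqrt{n + \sqrt{\left(-1\right)^{2} + \left(-2\right)^{2}}} = 2 \sqrt{n + \sqrt{1 + 4}} = 2 \sqrt{n + \sqrt{5}}$)
$\left(W + Z{\left(-7 \right)}\right)^{2} = \left(-16 + 2 \sqrt{-7 + \sqrt{5}}\right)^{2}$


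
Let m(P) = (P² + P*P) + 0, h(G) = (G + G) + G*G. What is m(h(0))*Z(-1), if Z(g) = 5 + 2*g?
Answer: 0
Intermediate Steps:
h(G) = G² + 2*G (h(G) = 2*G + G² = G² + 2*G)
m(P) = 2*P² (m(P) = (P² + P²) + 0 = 2*P² + 0 = 2*P²)
m(h(0))*Z(-1) = (2*(0*(2 + 0))²)*(5 + 2*(-1)) = (2*(0*2)²)*(5 - 2) = (2*0²)*3 = (2*0)*3 = 0*3 = 0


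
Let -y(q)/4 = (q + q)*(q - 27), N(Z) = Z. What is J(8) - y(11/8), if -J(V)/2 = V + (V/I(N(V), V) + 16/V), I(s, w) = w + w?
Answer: -2423/8 ≈ -302.88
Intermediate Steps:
I(s, w) = 2*w
J(V) = -1 - 32/V - 2*V (J(V) = -2*(V + (V/((2*V)) + 16/V)) = -2*(V + (V*(1/(2*V)) + 16/V)) = -2*(V + (1/2 + 16/V)) = -2*(1/2 + V + 16/V) = -1 - 32/V - 2*V)
y(q) = -8*q*(-27 + q) (y(q) = -4*(q + q)*(q - 27) = -4*2*q*(-27 + q) = -8*q*(-27 + q))
J(8) - y(11/8) = (-1 - 32/8 - 2*8) - 8*11/8*(27 - 11/8) = (-1 - 32*1/8 - 16) - 8*11*(1/8)*(27 - 11/8) = (-1 - 4 - 16) - 8*11*(27 - 1*11/8)/8 = -21 - 8*11*(27 - 11/8)/8 = -21 - 8*11*205/(8*8) = -21 - 1*2255/8 = -21 - 2255/8 = -2423/8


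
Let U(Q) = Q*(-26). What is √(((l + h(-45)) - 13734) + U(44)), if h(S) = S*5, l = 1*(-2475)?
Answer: I*√17578 ≈ 132.58*I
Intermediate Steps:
U(Q) = -26*Q
l = -2475
h(S) = 5*S
√(((l + h(-45)) - 13734) + U(44)) = √(((-2475 + 5*(-45)) - 13734) - 26*44) = √(((-2475 - 225) - 13734) - 1144) = √((-2700 - 13734) - 1144) = √(-16434 - 1144) = √(-17578) = I*√17578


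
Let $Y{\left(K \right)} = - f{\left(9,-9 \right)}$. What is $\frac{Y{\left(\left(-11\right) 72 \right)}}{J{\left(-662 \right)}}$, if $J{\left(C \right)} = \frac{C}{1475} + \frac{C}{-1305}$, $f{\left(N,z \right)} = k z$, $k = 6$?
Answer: $\frac{10394325}{11254} \approx 923.61$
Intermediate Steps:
$f{\left(N,z \right)} = 6 z$
$J{\left(C \right)} = - \frac{34 C}{384975}$ ($J{\left(C \right)} = C \frac{1}{1475} + C \left(- \frac{1}{1305}\right) = \frac{C}{1475} - \frac{C}{1305} = - \frac{34 C}{384975}$)
$Y{\left(K \right)} = 54$ ($Y{\left(K \right)} = - 6 \left(-9\right) = \left(-1\right) \left(-54\right) = 54$)
$\frac{Y{\left(\left(-11\right) 72 \right)}}{J{\left(-662 \right)}} = \frac{54}{\left(- \frac{34}{384975}\right) \left(-662\right)} = \frac{54}{\frac{22508}{384975}} = 54 \cdot \frac{384975}{22508} = \frac{10394325}{11254}$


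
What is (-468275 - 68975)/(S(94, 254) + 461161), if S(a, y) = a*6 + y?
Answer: -76750/65997 ≈ -1.1629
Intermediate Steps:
S(a, y) = y + 6*a (S(a, y) = 6*a + y = y + 6*a)
(-468275 - 68975)/(S(94, 254) + 461161) = (-468275 - 68975)/((254 + 6*94) + 461161) = -537250/((254 + 564) + 461161) = -537250/(818 + 461161) = -537250/461979 = -537250*1/461979 = -76750/65997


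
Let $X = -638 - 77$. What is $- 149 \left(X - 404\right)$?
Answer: $166731$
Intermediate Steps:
$X = -715$ ($X = -638 - 77 = -715$)
$- 149 \left(X - 404\right) = - 149 \left(-715 - 404\right) = \left(-149\right) \left(-1119\right) = 166731$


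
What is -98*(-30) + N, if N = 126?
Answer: 3066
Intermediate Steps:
-98*(-30) + N = -98*(-30) + 126 = 2940 + 126 = 3066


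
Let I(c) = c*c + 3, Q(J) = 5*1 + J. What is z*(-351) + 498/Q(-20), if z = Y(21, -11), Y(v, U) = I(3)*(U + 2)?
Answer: 189374/5 ≈ 37875.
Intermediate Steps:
Q(J) = 5 + J
I(c) = 3 + c² (I(c) = c² + 3 = 3 + c²)
Y(v, U) = 24 + 12*U (Y(v, U) = (3 + 3²)*(U + 2) = (3 + 9)*(2 + U) = 12*(2 + U) = 24 + 12*U)
z = -108 (z = 24 + 12*(-11) = 24 - 132 = -108)
z*(-351) + 498/Q(-20) = -108*(-351) + 498/(5 - 20) = 37908 + 498/(-15) = 37908 + 498*(-1/15) = 37908 - 166/5 = 189374/5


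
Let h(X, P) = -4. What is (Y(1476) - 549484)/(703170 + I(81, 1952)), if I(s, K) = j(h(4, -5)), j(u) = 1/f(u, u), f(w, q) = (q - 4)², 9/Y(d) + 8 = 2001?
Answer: -70087782592/89690741833 ≈ -0.78144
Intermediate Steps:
Y(d) = 9/1993 (Y(d) = 9/(-8 + 2001) = 9/1993)
f(w, q) = (-4 + q)²
j(u) = (-4 + u)⁻² (j(u) = 1/((-4 + u)²) = (-4 + u)⁻²)
I(s, K) = 1/64 (I(s, K) = (-4 - 4)⁻² = (-8)⁻² = 1/64)
(Y(1476) - 549484)/(703170 + I(81, 1952)) = (9/1993 - 549484)/(703170 + 1/64) = -1095121603/(1993*45002881/64) = -1095121603/1993*64/45002881 = -70087782592/89690741833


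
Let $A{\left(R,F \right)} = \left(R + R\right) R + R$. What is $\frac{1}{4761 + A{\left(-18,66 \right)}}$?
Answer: $\frac{1}{5391} \approx 0.00018549$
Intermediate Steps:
$A{\left(R,F \right)} = R + 2 R^{2}$ ($A{\left(R,F \right)} = 2 R R + R = 2 R^{2} + R = R + 2 R^{2}$)
$\frac{1}{4761 + A{\left(-18,66 \right)}} = \frac{1}{4761 - 18 \left(1 + 2 \left(-18\right)\right)} = \frac{1}{4761 - 18 \left(1 - 36\right)} = \frac{1}{4761 - -630} = \frac{1}{4761 + 630} = \frac{1}{5391}$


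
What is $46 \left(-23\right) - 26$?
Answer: $-1084$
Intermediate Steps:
$46 \left(-23\right) - 26 = -1058 - 26 = -1084$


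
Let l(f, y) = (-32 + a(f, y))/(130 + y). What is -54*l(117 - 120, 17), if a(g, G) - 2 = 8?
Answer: 396/49 ≈ 8.0816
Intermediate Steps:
a(g, G) = 10 (a(g, G) = 2 + 8 = 10)
l(f, y) = -22/(130 + y) (l(f, y) = (-32 + 10)/(130 + y) = -22/(130 + y))
-54*l(117 - 120, 17) = -(-1188)/(130 + 17) = -(-1188)/147 = -54*(-22/147) = 396/49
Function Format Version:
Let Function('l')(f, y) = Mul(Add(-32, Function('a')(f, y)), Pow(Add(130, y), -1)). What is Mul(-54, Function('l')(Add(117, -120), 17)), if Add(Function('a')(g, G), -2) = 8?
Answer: Rational(396, 49) ≈ 8.0816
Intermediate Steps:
Function('a')(g, G) = 10 (Function('a')(g, G) = Add(2, 8) = 10)
Function('l')(f, y) = Mul(-22, Pow(Add(130, y), -1)) (Function('l')(f, y) = Mul(Add(-32, 10), Pow(Add(130, y), -1)) = Mul(-22, Pow(Add(130, y), -1)))
Mul(-54, Function('l')(Add(117, -120), 17)) = Mul(-54, Mul(-22, Pow(Add(130, 17), -1))) = Mul(-54, Mul(-22, Pow(147, -1))) = Mul(-54, Mul(-22, Rational(1, 147))) = Mul(-54, Rational(-22, 147)) = Rational(396, 49)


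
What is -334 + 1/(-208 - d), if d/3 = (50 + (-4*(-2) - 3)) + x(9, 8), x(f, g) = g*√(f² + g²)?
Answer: -18573779/55609 + 24*√145/55609 ≈ -334.00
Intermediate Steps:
d = 165 + 24*√145 (d = 3*((50 + (-4*(-2) - 3)) + 8*√(9² + 8²)) = 3*((50 + (8 - 3)) + 8*√(81 + 64)) = 3*((50 + 5) + 8*√145) = 3*(55 + 8*√145) = 165 + 24*√145 ≈ 454.00)
-334 + 1/(-208 - d) = -334 + 1/(-208 - (165 + 24*√145)) = -334 + 1/(-208 + (-165 - 24*√145)) = -334 + 1/(-373 - 24*√145)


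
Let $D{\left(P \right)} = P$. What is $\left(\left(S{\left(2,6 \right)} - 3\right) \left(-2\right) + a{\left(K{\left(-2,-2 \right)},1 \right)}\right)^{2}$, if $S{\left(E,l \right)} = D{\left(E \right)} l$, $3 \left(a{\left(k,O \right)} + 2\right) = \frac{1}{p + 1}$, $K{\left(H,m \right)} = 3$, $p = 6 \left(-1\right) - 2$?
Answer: $\frac{177241}{441} \approx 401.91$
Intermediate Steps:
$p = -8$ ($p = -6 - 2 = -8$)
$a{\left(k,O \right)} = - \frac{43}{21}$ ($a{\left(k,O \right)} = -2 + \frac{1}{3 \left(-8 + 1\right)} = -2 + \frac{1}{3 \left(-7\right)} = -2 + \frac{1}{3} \left(- \frac{1}{7}\right) = -2 - \frac{1}{21} = - \frac{43}{21}$)
$S{\left(E,l \right)} = E l$
$\left(\left(S{\left(2,6 \right)} - 3\right) \left(-2\right) + a{\left(K{\left(-2,-2 \right)},1 \right)}\right)^{2} = \left(\left(2 \cdot 6 - 3\right) \left(-2\right) - \frac{43}{21}\right)^{2} = \left(\left(12 - 3\right) \left(-2\right) - \frac{43}{21}\right)^{2} = \left(9 \left(-2\right) - \frac{43}{21}\right)^{2} = \left(-18 - \frac{43}{21}\right)^{2} = \left(- \frac{421}{21}\right)^{2} = \frac{177241}{441}$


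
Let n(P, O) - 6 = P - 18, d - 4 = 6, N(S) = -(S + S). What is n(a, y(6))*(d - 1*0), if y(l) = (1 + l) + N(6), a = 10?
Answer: -20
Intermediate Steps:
N(S) = -2*S
d = 10 (d = 4 + 6 = 10)
y(l) = -11 + l (y(l) = (1 + l) - 2*6 = (1 + l) - 12 = -11 + l)
n(P, O) = -12 + P (n(P, O) = 6 + (P - 18) = 6 + (-18 + P) = -12 + P)
n(a, y(6))*(d - 1*0) = (-12 + 10)*(10 - 1*0) = -2*(10 + 0) = -2*10 = -20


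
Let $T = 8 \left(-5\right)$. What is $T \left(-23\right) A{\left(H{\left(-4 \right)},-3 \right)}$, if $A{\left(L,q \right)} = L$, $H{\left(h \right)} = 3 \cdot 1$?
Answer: $2760$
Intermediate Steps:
$T = -40$
$H{\left(h \right)} = 3$
$T \left(-23\right) A{\left(H{\left(-4 \right)},-3 \right)} = \left(-40\right) \left(-23\right) 3 = 920 \cdot 3 = 2760$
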